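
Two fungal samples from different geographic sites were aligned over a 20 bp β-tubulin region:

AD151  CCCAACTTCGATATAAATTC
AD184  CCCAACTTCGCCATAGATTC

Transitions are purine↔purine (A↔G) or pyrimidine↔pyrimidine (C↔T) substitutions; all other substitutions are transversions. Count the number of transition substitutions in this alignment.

Differing sites — 11:A/C (Tv); 12:T/C (Ti); 16:A/G (Ti).
Of the 3 differences, 2 transitions and 1 transversion, so the answer is 2.

2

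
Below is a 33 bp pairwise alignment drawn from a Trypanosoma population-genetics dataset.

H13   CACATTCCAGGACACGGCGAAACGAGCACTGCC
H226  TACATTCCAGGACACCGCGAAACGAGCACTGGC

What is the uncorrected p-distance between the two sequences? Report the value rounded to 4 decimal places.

0.0909

The sequences differ at positions 1 (C/T), 16 (G/C), 32 (C/G).
There are 3 differences over 33 sites, so p = 3/33 = 0.0909.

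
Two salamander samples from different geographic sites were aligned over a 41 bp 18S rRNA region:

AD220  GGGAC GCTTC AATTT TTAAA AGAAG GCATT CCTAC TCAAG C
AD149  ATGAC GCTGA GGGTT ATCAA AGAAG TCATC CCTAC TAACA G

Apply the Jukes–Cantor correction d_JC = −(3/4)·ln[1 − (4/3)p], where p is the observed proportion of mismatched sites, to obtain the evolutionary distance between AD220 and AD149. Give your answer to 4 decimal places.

Differing sites — 1:G/A; 2:G/T; 9:T/G; 10:C/A; 11:A/G; 12:A/G; 13:T/G; 16:T/A; 18:A/C; 26:G/T; 30:T/C; 37:C/A; 39:A/C; 40:G/A; 41:C/G.
p = 15/41 = 0.365854.
d = −0.75 · ln(1 − (4/3)·0.365854) = −0.75 · ln(0.512195) = −0.75 · (-0.669050) = 0.5018.

0.5018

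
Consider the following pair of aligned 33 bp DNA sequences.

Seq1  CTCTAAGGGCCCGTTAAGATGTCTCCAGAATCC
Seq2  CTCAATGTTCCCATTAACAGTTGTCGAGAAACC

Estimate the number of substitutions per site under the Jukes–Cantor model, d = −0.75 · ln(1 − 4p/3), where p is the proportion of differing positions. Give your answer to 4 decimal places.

0.4408

The sequences differ at positions 4 (T/A), 6 (A/T), 8 (G/T), 9 (G/T), 13 (G/A), 18 (G/C), 20 (T/G), 21 (G/T), 23 (C/G), 26 (C/G), 31 (T/A).
p = 11/33 = 0.333333.
d = −0.75 · ln(1 − (4/3)·0.333333) = −0.75 · ln(0.555556) = −0.75 · (-0.587786) = 0.4408.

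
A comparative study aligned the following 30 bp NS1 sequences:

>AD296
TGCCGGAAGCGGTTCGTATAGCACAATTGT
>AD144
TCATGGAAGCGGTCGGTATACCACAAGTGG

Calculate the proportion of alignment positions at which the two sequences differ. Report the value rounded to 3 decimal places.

0.267

The sequences differ at positions 2 (G/C), 3 (C/A), 4 (C/T), 14 (T/C), 15 (C/G), 21 (G/C), 27 (T/G), 30 (T/G).
There are 8 differences over 30 sites, so p = 8/30 = 0.267.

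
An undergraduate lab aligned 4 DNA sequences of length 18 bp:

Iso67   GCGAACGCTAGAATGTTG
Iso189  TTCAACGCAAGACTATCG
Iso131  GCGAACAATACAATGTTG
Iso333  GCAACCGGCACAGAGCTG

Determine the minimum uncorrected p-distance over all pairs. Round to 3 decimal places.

0.167

Pairwise Hamming distances:
  Iso67 vs Iso189: 7
  Iso67 vs Iso131: 3
  Iso67 vs Iso333: 8
  Iso189 vs Iso131: 10
  Iso189 vs Iso333: 12
  Iso131 vs Iso333: 8
The smallest is 3 mismatches, between Iso67 and Iso131; p = 3/18 = 0.167.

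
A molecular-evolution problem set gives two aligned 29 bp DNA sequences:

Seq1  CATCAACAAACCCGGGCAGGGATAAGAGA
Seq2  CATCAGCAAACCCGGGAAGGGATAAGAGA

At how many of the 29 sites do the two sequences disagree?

Differing sites — 6:A/G; 17:C/A.
That gives 2 mismatches out of 29 aligned sites, so the Hamming distance is 2.

2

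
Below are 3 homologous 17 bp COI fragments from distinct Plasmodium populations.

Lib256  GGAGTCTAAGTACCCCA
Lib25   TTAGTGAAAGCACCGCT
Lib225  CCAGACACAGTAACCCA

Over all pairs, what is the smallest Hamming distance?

6

Pairwise Hamming distances:
  Lib256 vs Lib25: 7
  Lib256 vs Lib225: 6
  Lib25 vs Lib225: 9
The smallest is 6, between Lib256 and Lib225.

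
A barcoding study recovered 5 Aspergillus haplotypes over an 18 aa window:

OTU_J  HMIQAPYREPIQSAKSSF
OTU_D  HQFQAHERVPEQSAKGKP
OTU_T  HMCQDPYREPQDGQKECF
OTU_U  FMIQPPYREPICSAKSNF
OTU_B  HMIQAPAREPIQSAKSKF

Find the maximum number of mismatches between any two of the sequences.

13

Pairwise Hamming distances:
  OTU_J vs OTU_D: 9
  OTU_J vs OTU_T: 8
  OTU_J vs OTU_U: 4
  OTU_J vs OTU_B: 2
  OTU_D vs OTU_T: 13
  OTU_D vs OTU_U: 12
  OTU_D vs OTU_B: 8
  OTU_T vs OTU_U: 9
  OTU_T vs OTU_B: 9
  OTU_U vs OTU_B: 5
The largest is 13, between OTU_D and OTU_T.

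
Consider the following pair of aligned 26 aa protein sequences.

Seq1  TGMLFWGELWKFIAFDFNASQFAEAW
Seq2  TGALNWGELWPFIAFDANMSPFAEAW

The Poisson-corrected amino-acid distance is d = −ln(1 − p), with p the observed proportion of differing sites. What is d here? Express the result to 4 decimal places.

Differing sites — 3:M/A; 5:F/N; 11:K/P; 17:F/A; 19:A/M; 21:Q/P.
p = 6/26 = 0.230769.
d = −ln(1 − 0.230769) = −ln(0.769231) = 0.2624.

0.2624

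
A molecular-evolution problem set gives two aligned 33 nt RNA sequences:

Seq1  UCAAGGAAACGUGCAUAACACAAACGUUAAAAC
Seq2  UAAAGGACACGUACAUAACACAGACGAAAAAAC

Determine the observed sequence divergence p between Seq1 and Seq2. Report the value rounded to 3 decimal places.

0.182

Differing sites — 2:C/A; 8:A/C; 13:G/A; 23:A/G; 27:U/A; 28:U/A.
There are 6 differences over 33 sites, so p = 6/33 = 0.182.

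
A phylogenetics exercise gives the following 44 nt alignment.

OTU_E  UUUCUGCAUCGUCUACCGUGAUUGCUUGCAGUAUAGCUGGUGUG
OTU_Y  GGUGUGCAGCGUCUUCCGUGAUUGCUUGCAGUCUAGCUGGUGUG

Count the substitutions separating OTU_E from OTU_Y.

6

Differing sites — 1:U/G; 2:U/G; 4:C/G; 9:U/G; 15:A/U; 33:A/C.
That gives 6 mismatches out of 44 aligned sites, so the Hamming distance is 6.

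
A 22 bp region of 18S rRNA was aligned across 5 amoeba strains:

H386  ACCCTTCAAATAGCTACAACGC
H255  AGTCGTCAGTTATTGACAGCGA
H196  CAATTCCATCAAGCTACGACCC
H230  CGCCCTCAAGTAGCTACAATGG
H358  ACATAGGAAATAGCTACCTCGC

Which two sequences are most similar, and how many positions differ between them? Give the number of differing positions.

6

Pairwise Hamming distances:
  H386 vs H255: 10
  H386 vs H196: 10
  H386 vs H230: 6
  H386 vs H358: 7
  H255 vs H196: 16
  H255 vs H230: 11
  H255 vs H358: 14
  H196 vs H230: 12
  H196 vs H358: 11
  H230 vs H358: 12
The smallest is 6, between H386 and H230.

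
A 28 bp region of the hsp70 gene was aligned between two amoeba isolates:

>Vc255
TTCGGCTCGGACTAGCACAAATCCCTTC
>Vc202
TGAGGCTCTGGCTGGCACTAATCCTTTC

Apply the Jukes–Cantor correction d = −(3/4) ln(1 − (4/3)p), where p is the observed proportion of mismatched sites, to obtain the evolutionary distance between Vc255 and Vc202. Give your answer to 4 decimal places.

The sequences differ at positions 2 (T/G), 3 (C/A), 9 (G/T), 11 (A/G), 14 (A/G), 19 (A/T), 25 (C/T).
p = 7/28 = 0.250000.
d = −0.75 · ln(1 − (4/3)·0.250000) = −0.75 · ln(0.666667) = −0.75 · (-0.405465) = 0.3041.

0.3041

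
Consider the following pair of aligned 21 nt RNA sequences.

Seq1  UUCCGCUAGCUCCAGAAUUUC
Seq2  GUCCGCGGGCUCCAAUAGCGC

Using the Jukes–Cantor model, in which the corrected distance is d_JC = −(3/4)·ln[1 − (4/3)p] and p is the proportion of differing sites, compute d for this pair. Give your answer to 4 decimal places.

The sequences differ at positions 1 (U/G), 7 (U/G), 8 (A/G), 15 (G/A), 16 (A/U), 18 (U/G), 19 (U/C), 20 (U/G).
p = 8/21 = 0.380952.
d = −0.75 · ln(1 − (4/3)·0.380952) = −0.75 · ln(0.492064) = −0.75 · (-0.709146) = 0.5319.

0.5319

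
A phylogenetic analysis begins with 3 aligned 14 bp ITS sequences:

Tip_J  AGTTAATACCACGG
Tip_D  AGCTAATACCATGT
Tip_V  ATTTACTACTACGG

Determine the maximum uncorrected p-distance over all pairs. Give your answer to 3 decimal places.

0.429

Pairwise Hamming distances:
  Tip_J vs Tip_D: 3
  Tip_J vs Tip_V: 3
  Tip_D vs Tip_V: 6
The largest is 6 mismatches, between Tip_D and Tip_V; p = 6/14 = 0.429.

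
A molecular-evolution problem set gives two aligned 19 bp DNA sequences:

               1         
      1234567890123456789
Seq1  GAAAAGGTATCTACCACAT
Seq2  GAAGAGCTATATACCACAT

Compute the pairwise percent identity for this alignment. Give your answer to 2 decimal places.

84.21%

Mismatches occur at site 4 (A→G), site 7 (G→C), site 11 (C→A).
16 of the 19 sites match, so the percent identity is 16/19 × 100 = 84.21%.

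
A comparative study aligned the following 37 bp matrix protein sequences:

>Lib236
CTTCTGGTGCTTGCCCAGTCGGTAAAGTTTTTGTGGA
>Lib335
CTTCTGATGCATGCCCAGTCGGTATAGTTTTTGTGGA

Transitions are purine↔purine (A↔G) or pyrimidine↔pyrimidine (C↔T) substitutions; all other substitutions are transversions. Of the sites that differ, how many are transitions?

The sequences differ at positions 7 (G/A, transition), 11 (T/A, transversion), 25 (A/T, transversion).
Of the 3 differences, 1 transition and 2 transversions, so the answer is 1.

1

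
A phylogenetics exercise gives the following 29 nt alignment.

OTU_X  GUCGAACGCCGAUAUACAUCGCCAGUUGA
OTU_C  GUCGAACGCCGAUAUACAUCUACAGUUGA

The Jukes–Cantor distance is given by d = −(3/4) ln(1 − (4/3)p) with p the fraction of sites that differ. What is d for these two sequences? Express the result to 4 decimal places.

0.0723

Mismatches occur at site 21 (G↔U), site 22 (C↔A).
p = 2/29 = 0.068966.
d = −0.75 · ln(1 − (4/3)·0.068966) = −0.75 · ln(0.908045) = −0.75 · (-0.096461) = 0.0723.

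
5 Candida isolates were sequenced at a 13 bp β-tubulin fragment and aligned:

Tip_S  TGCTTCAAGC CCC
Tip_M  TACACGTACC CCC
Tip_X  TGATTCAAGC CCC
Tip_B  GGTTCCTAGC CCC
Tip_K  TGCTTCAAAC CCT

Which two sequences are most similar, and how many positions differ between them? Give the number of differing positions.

1

Pairwise Hamming distances:
  Tip_S vs Tip_M: 6
  Tip_S vs Tip_X: 1
  Tip_S vs Tip_B: 4
  Tip_S vs Tip_K: 2
  Tip_M vs Tip_X: 7
  Tip_M vs Tip_B: 6
  Tip_M vs Tip_K: 7
  Tip_X vs Tip_B: 4
  Tip_X vs Tip_K: 3
  Tip_B vs Tip_K: 6
The smallest is 1, between Tip_S and Tip_X.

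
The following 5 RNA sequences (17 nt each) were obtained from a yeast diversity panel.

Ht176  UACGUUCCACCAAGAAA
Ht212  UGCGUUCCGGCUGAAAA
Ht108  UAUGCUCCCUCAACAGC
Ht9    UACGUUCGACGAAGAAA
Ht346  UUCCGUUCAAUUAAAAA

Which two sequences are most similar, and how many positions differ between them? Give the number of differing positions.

2

Pairwise Hamming distances:
  Ht176 vs Ht212: 6
  Ht176 vs Ht108: 7
  Ht176 vs Ht9: 2
  Ht176 vs Ht346: 8
  Ht212 vs Ht108: 10
  Ht212 vs Ht9: 8
  Ht212 vs Ht346: 8
  Ht108 vs Ht9: 9
  Ht108 vs Ht346: 12
  Ht9 vs Ht346: 9
The smallest is 2, between Ht176 and Ht9.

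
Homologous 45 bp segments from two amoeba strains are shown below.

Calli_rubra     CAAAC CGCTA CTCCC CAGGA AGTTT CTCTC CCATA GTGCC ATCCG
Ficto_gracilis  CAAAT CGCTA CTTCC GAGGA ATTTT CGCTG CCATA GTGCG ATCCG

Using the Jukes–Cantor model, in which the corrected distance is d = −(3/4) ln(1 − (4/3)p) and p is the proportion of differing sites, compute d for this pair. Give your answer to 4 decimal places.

Mismatches occur at site 5 (C↔T), site 13 (C↔T), site 16 (C↔G), site 22 (G↔T), site 27 (T↔G), site 30 (C↔G), site 40 (C↔G).
p = 7/45 = 0.155556.
d = −0.75 · ln(1 − (4/3)·0.155556) = −0.75 · ln(0.792592) = −0.75 · (-0.232447) = 0.1743.

0.1743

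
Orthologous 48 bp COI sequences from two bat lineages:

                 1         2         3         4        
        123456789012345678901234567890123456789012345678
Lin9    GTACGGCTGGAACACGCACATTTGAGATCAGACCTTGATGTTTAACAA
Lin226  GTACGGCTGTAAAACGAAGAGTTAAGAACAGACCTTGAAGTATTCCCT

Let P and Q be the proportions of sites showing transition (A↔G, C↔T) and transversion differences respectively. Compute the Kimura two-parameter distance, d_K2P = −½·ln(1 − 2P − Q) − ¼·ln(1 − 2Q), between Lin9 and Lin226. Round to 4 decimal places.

0.3457

The sequences differ at positions 10 (G/T, transversion), 13 (C/A, transversion), 17 (C/A, transversion), 19 (C/G, transversion), 21 (T/G, transversion), 24 (G/A, transition), 28 (T/A, transversion), 39 (T/A, transversion), 42 (T/A, transversion), 44 (A/T, transversion), 45 (A/C, transversion), 47 (A/C, transversion), 48 (A/T, transversion).
Of the 13 differences, 1 transition and 12 transversions over 48 sites: P = 1/48 = 0.020833, Q = 12/48 = 0.250000.
d = −0.5·ln(0.708334) − 0.25·ln(0.500000) = −0.5·(-0.344840) − 0.25·(-0.693147) = 0.3457.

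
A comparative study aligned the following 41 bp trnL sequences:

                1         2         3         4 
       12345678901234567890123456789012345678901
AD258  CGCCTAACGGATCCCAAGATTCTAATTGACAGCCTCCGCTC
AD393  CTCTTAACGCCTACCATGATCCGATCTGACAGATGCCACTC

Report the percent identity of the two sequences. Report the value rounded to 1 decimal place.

65.9%

Differing sites — 2:G/T; 4:C/T; 10:G/C; 11:A/C; 13:C/A; 17:A/T; 21:T/C; 23:T/G; 25:A/T; 26:T/C; 33:C/A; 34:C/T; 35:T/G; 38:G/A.
27 of the 41 sites match, so the percent identity is 27/41 × 100 = 65.9%.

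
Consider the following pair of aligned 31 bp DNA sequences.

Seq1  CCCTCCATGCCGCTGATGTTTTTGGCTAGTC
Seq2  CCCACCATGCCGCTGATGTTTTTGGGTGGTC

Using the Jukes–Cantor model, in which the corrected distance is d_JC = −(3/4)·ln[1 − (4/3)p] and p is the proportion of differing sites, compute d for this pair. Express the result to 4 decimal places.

Differing sites — 4:T/A; 26:C/G; 28:A/G.
p = 3/31 = 0.096774.
d = −0.75 · ln(1 − (4/3)·0.096774) = −0.75 · ln(0.870968) = −0.75 · (-0.138150) = 0.1036.

0.1036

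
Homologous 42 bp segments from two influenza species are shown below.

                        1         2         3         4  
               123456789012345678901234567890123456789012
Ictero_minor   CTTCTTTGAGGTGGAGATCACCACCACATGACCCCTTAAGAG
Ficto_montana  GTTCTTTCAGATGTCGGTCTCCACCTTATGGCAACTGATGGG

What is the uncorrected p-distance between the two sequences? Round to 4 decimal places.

0.3571

Differing sites — 1:C/G; 8:G/C; 11:G/A; 14:G/T; 15:A/C; 17:A/G; 20:A/T; 26:A/T; 27:C/T; 31:A/G; 33:C/A; 34:C/A; 37:T/G; 39:A/T; 41:A/G.
There are 15 differences over 42 sites, so p = 15/42 = 0.3571.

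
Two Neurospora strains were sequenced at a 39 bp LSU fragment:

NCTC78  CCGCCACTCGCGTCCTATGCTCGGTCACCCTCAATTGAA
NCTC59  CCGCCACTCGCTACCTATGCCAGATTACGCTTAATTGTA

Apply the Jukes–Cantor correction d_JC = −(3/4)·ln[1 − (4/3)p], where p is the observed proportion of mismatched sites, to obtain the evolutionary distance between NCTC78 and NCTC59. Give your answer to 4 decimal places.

Mismatches occur at site 12 (G→T), site 13 (T→A), site 21 (T→C), site 22 (C→A), site 24 (G→A), site 26 (C→T), site 29 (C→G), site 32 (C→T), site 38 (A→T).
p = 9/39 = 0.230769.
d = −0.75 · ln(1 − (4/3)·0.230769) = −0.75 · ln(0.692308) = −0.75 · (-0.367724) = 0.2758.

0.2758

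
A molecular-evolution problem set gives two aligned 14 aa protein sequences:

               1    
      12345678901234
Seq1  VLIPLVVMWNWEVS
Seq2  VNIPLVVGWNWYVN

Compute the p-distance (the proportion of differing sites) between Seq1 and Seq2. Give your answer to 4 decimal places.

0.2857

The sequences differ at positions 2 (L/N), 8 (M/G), 12 (E/Y), 14 (S/N).
There are 4 differences over 14 sites, so p = 4/14 = 0.2857.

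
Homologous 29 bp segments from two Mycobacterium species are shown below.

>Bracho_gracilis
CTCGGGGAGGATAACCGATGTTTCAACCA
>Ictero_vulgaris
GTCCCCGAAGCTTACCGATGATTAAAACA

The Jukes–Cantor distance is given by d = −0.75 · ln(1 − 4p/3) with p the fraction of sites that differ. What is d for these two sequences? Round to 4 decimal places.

0.4618

Differing sites — 1:C/G; 4:G/C; 5:G/C; 6:G/C; 9:G/A; 11:A/C; 13:A/T; 21:T/A; 24:C/A; 27:C/A.
p = 10/29 = 0.344828.
d = −0.75 · ln(1 − (4/3)·0.344828) = −0.75 · ln(0.540229) = −0.75 · (-0.615762) = 0.4618.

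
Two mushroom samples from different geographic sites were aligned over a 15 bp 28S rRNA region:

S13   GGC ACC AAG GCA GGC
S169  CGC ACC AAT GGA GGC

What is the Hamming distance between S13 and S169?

Mismatches occur at site 1 (G/C), site 9 (G/T), site 11 (C/G).
That gives 3 mismatches out of 15 aligned sites, so the Hamming distance is 3.

3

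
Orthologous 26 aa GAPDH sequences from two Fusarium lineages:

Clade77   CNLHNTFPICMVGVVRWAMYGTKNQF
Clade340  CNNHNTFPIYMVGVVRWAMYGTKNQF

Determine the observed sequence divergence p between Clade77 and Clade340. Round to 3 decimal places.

Mismatches occur at site 3 (L→N), site 10 (C→Y).
There are 2 differences over 26 sites, so p = 2/26 = 0.077.

0.077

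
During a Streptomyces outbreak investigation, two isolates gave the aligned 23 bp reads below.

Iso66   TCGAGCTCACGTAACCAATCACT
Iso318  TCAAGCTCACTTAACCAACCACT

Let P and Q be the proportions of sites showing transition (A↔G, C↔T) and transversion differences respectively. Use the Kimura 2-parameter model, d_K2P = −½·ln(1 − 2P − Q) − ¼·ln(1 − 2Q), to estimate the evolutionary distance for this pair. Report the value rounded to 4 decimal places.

0.1453

Differing sites — 3:G/A (Ti); 11:G/T (Tv); 19:T/C (Ti).
Of the 3 differences, 2 transitions and 1 transversion over 23 sites: P = 2/23 = 0.086957, Q = 1/23 = 0.043478.
d = −0.5·ln(0.782608) − 0.25·ln(0.913044) = −0.5·(-0.245123) − 0.25·(-0.090971) = 0.1453.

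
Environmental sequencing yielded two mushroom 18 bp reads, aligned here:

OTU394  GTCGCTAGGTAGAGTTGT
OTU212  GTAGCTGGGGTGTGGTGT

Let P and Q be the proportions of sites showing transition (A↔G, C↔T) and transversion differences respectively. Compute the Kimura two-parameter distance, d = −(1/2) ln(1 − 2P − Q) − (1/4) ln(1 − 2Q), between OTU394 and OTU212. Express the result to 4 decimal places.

Mismatches occur at site 3 (C/A, transversion), site 7 (A/G, transition), site 10 (T/G, transversion), site 11 (A/T, transversion), site 13 (A/T, transversion), site 15 (T/G, transversion).
Of the 6 differences, 1 transition and 5 transversions over 18 sites: P = 1/18 = 0.055556, Q = 5/18 = 0.277778.
d = −0.5·ln(0.611110) − 0.25·ln(0.444444) = −0.5·(-0.492478) − 0.25·(-0.810931) = 0.4490.

0.4490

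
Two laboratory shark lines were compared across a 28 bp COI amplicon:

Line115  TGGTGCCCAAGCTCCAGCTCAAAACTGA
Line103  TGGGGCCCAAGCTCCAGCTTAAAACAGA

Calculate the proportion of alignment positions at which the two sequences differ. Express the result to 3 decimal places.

0.107

The sequences differ at positions 4 (T/G), 20 (C/T), 26 (T/A).
There are 3 differences over 28 sites, so p = 3/28 = 0.107.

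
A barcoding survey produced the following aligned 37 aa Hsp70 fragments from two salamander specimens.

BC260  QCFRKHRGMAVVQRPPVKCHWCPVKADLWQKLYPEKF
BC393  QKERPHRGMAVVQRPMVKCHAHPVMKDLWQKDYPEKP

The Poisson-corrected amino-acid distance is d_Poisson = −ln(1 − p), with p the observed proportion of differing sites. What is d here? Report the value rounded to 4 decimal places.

0.3151

Differing sites — 2:C/K; 3:F/E; 5:K/P; 16:P/M; 21:W/A; 22:C/H; 25:K/M; 26:A/K; 32:L/D; 37:F/P.
p = 10/37 = 0.270270.
d = −ln(1 − 0.270270) = −ln(0.729730) = 0.3151.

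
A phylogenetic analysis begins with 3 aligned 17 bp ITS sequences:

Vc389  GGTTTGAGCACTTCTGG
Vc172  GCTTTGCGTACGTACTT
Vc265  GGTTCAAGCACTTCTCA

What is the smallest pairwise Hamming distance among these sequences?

4

Pairwise Hamming distances:
  Vc389 vs Vc172: 8
  Vc389 vs Vc265: 4
  Vc172 vs Vc265: 10
The smallest is 4, between Vc389 and Vc265.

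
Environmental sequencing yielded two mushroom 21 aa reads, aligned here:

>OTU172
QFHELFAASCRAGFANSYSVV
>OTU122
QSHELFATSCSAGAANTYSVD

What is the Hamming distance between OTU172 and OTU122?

The sequences differ at positions 2 (F/S), 8 (A/T), 11 (R/S), 14 (F/A), 17 (S/T), 21 (V/D).
That gives 6 mismatches out of 21 aligned sites, so the Hamming distance is 6.

6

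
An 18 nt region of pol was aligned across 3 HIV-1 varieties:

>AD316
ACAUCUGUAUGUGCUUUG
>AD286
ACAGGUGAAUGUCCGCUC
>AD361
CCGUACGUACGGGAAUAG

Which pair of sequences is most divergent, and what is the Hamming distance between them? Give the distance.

14

Pairwise Hamming distances:
  AD316 vs AD286: 7
  AD316 vs AD361: 9
  AD286 vs AD361: 14
The largest is 14, between AD286 and AD361.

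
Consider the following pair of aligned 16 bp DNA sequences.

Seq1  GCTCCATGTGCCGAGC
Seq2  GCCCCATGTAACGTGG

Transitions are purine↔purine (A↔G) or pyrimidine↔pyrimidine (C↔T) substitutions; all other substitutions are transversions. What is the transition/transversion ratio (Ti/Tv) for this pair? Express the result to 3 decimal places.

The sequences differ at positions 3 (T/C, transition), 10 (G/A, transition), 11 (C/A, transversion), 14 (A/T, transversion), 16 (C/G, transversion).
Of the 5 differences, 2 transitions and 3 transversions, so Ti/Tv = 2/3 = 0.667.

0.667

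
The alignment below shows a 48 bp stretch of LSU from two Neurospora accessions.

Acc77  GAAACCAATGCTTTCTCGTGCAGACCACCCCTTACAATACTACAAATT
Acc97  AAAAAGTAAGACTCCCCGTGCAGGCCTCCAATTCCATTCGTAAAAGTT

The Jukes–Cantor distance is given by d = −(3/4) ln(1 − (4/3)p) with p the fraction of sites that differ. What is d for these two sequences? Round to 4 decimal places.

0.5627

The sequences differ at positions 1 (G/A), 5 (C/A), 6 (C/G), 7 (A/T), 9 (T/A), 11 (C/A), 12 (T/C), 14 (T/C), 16 (T/C), 24 (A/G), 27 (A/T), 30 (C/A), 31 (C/A), 34 (A/C), 37 (A/T), 39 (A/C), 40 (C/G), 43 (C/A), 46 (A/G).
p = 19/48 = 0.395833.
d = −0.75 · ln(1 − (4/3)·0.395833) = −0.75 · ln(0.472223) = −0.75 · (-0.750304) = 0.5627.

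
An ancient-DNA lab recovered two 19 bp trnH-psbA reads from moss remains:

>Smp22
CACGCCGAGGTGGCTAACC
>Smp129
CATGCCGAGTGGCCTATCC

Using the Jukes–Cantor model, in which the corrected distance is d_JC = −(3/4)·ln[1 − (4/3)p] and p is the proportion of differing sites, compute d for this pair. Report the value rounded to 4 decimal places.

Mismatches occur at site 3 (C→T), site 10 (G→T), site 11 (T→G), site 13 (G→C), site 17 (A→T).
p = 5/19 = 0.263158.
d = −0.75 · ln(1 − (4/3)·0.263158) = −0.75 · ln(0.649123) = −0.75 · (-0.432133) = 0.3241.

0.3241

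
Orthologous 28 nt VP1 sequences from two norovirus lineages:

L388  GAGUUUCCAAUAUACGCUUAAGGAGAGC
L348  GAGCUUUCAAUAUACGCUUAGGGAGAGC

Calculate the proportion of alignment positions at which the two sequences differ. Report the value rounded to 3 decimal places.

Differing sites — 4:U/C; 7:C/U; 21:A/G.
There are 3 differences over 28 sites, so p = 3/28 = 0.107.

0.107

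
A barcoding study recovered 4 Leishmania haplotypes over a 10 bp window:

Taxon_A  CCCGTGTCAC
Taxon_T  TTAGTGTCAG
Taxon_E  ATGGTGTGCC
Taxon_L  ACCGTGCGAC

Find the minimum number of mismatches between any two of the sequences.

Pairwise Hamming distances:
  Taxon_A vs Taxon_T: 4
  Taxon_A vs Taxon_E: 5
  Taxon_A vs Taxon_L: 3
  Taxon_T vs Taxon_E: 5
  Taxon_T vs Taxon_L: 6
  Taxon_E vs Taxon_L: 4
The smallest is 3, between Taxon_A and Taxon_L.

3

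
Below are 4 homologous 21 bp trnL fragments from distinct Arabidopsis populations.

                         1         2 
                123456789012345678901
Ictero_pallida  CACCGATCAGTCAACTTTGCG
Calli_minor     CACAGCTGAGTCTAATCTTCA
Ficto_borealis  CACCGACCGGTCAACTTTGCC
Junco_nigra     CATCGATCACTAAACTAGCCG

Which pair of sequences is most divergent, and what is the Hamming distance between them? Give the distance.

12

Pairwise Hamming distances:
  Ictero_pallida vs Calli_minor: 8
  Ictero_pallida vs Ficto_borealis: 3
  Ictero_pallida vs Junco_nigra: 6
  Calli_minor vs Ficto_borealis: 10
  Calli_minor vs Junco_nigra: 12
  Ficto_borealis vs Junco_nigra: 9
The largest is 12, between Calli_minor and Junco_nigra.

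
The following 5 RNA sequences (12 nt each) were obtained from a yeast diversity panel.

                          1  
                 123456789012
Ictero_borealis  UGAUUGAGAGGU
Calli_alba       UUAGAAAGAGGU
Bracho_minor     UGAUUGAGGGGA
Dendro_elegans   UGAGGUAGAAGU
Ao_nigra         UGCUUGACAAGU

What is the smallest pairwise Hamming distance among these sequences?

2

Pairwise Hamming distances:
  Ictero_borealis vs Calli_alba: 4
  Ictero_borealis vs Bracho_minor: 2
  Ictero_borealis vs Dendro_elegans: 4
  Ictero_borealis vs Ao_nigra: 3
  Calli_alba vs Bracho_minor: 6
  Calli_alba vs Dendro_elegans: 4
  Calli_alba vs Ao_nigra: 7
  Bracho_minor vs Dendro_elegans: 6
  Bracho_minor vs Ao_nigra: 5
  Dendro_elegans vs Ao_nigra: 5
The smallest is 2, between Ictero_borealis and Bracho_minor.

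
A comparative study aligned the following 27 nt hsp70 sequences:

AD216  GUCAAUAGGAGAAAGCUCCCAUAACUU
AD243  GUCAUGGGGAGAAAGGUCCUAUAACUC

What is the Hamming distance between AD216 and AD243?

6

The sequences differ at positions 5 (A/U), 6 (U/G), 7 (A/G), 16 (C/G), 20 (C/U), 27 (U/C).
That gives 6 mismatches out of 27 aligned sites, so the Hamming distance is 6.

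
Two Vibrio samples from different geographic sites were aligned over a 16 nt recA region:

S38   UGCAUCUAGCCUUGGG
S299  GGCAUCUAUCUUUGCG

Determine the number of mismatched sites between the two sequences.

4

Differing sites — 1:U/G; 9:G/U; 11:C/U; 15:G/C.
That gives 4 mismatches out of 16 aligned sites, so the Hamming distance is 4.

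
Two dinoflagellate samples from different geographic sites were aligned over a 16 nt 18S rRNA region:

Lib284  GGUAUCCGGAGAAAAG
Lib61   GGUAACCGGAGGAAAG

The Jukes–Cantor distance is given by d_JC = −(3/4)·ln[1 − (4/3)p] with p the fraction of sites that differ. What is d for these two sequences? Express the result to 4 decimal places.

Mismatches occur at site 5 (U↔A), site 12 (A↔G).
p = 2/16 = 0.125000.
d = −0.75 · ln(1 − (4/3)·0.125000) = −0.75 · ln(0.833333) = −0.75 · (-0.182322) = 0.1367.

0.1367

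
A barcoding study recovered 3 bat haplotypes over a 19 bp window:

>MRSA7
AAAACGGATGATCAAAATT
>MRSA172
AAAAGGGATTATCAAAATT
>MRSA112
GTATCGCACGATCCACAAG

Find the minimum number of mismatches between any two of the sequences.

Pairwise Hamming distances:
  MRSA7 vs MRSA172: 2
  MRSA7 vs MRSA112: 9
  MRSA172 vs MRSA112: 11
The smallest is 2, between MRSA7 and MRSA172.

2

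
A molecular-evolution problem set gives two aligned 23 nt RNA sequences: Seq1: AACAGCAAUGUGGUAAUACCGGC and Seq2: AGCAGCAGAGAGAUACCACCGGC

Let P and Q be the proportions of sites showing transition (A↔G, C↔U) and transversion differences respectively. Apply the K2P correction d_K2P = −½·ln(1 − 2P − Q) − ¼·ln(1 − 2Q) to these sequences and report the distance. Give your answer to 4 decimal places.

The sequences differ at positions 2 (A/G, transition), 8 (A/G, transition), 9 (U/A, transversion), 11 (U/A, transversion), 13 (G/A, transition), 16 (A/C, transversion), 17 (U/C, transition).
Of the 7 differences, 4 transitions and 3 transversions over 23 sites: P = 4/23 = 0.173913, Q = 3/23 = 0.130435.
d = −0.5·ln(0.521739) − 0.25·ln(0.739130) = −0.5·(-0.650588) − 0.25·(-0.302281) = 0.4009.

0.4009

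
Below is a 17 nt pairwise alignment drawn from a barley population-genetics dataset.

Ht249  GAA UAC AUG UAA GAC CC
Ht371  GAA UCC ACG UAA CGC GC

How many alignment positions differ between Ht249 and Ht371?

The sequences differ at positions 5 (A/C), 8 (U/C), 13 (G/C), 14 (A/G), 16 (C/G).
That gives 5 mismatches out of 17 aligned sites, so the Hamming distance is 5.

5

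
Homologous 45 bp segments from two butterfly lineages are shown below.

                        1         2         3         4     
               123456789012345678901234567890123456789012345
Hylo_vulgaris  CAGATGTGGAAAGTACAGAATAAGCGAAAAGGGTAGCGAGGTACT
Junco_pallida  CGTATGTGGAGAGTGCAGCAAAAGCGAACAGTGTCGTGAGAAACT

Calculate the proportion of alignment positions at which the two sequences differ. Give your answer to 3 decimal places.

The sequences differ at positions 2 (A/G), 3 (G/T), 11 (A/G), 15 (A/G), 19 (A/C), 21 (T/A), 29 (A/C), 32 (G/T), 35 (A/C), 37 (C/T), 41 (G/A), 42 (T/A).
There are 12 differences over 45 sites, so p = 12/45 = 0.267.

0.267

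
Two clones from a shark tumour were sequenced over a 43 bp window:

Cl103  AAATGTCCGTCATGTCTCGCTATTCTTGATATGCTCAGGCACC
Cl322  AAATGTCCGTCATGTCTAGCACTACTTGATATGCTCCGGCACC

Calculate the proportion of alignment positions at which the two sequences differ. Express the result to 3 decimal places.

Mismatches occur at site 18 (C→A), site 21 (T→A), site 22 (A→C), site 24 (T→A), site 37 (A→C).
There are 5 differences over 43 sites, so p = 5/43 = 0.116.

0.116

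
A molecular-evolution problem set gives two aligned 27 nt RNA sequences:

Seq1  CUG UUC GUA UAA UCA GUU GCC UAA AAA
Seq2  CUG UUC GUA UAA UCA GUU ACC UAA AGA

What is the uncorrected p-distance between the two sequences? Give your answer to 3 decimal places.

The sequences differ at positions 19 (G/A), 26 (A/G).
There are 2 differences over 27 sites, so p = 2/27 = 0.074.

0.074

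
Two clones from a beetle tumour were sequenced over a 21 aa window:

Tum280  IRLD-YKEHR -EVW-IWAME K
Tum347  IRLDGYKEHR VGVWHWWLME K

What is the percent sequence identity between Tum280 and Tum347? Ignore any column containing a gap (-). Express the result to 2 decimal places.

83.33%

Excluding the 3 gap columns leaves 18 comparable sites.
The sequences differ at positions 12 (E/G), 16 (I/W), 18 (A/L).
15 of the 18 comparable sites match, so the percent identity is 15/18 × 100 = 83.33%.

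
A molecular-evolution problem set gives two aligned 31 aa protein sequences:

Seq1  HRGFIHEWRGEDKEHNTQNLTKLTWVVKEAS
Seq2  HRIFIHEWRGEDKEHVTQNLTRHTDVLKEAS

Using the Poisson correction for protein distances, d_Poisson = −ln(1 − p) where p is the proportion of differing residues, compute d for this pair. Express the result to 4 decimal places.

The sequences differ at positions 3 (G/I), 16 (N/V), 22 (K/R), 23 (L/H), 25 (W/D), 27 (V/L).
p = 6/31 = 0.193548.
d = −ln(1 − 0.193548) = −ln(0.806452) = 0.2151.

0.2151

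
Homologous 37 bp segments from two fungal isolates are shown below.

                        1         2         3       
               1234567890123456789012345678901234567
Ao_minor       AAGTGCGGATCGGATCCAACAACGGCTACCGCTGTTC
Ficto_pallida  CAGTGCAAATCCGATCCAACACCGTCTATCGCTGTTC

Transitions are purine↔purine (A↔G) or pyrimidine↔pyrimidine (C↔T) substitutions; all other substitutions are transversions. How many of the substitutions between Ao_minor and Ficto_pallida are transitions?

3

The sequences differ at positions 1 (A/C, transversion), 7 (G/A, transition), 8 (G/A, transition), 12 (G/C, transversion), 22 (A/C, transversion), 25 (G/T, transversion), 29 (C/T, transition).
Of the 7 differences, 3 transitions and 4 transversions, so the answer is 3.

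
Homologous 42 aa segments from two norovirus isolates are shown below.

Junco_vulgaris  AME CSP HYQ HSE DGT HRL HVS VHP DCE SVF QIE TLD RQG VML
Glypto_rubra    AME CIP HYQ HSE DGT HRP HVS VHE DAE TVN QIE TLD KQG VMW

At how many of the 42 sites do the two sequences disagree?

8

The sequences differ at positions 5 (S/I), 18 (L/P), 24 (P/E), 26 (C/A), 28 (S/T), 30 (F/N), 37 (R/K), 42 (L/W).
That gives 8 mismatches out of 42 aligned sites, so the Hamming distance is 8.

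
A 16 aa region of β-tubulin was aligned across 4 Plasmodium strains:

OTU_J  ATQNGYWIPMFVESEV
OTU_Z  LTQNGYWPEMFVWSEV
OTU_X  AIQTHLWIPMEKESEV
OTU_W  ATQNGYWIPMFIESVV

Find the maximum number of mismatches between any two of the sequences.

10

Pairwise Hamming distances:
  OTU_J vs OTU_Z: 4
  OTU_J vs OTU_X: 6
  OTU_J vs OTU_W: 2
  OTU_Z vs OTU_X: 10
  OTU_Z vs OTU_W: 6
  OTU_X vs OTU_W: 7
The largest is 10, between OTU_Z and OTU_X.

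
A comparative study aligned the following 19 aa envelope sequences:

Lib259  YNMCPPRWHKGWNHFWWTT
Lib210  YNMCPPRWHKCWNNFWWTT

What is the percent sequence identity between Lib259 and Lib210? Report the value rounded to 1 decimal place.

The sequences differ at positions 11 (G/C), 14 (H/N).
17 of the 19 sites match, so the percent identity is 17/19 × 100 = 89.5%.

89.5%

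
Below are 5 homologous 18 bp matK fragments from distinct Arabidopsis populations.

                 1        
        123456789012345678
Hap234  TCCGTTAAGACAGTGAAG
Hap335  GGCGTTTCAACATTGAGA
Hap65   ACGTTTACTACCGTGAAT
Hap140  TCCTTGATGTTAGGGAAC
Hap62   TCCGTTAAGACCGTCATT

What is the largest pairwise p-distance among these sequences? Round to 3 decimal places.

Pairwise Hamming distances:
  Hap234 vs Hap335: 8
  Hap234 vs Hap65: 7
  Hap234 vs Hap140: 7
  Hap234 vs Hap62: 4
  Hap335 vs Hap65: 10
  Hap335 vs Hap140: 13
  Hap335 vs Hap62: 10
  Hap65 vs Hap140: 10
  Hap65 vs Hap62: 7
  Hap140 vs Hap62: 10
The largest is 13 mismatches, between Hap335 and Hap140; p = 13/18 = 0.722.

0.722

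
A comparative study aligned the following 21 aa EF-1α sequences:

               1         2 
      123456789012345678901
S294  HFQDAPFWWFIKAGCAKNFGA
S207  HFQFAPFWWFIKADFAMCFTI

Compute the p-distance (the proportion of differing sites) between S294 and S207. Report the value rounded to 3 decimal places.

0.333

Differing sites — 4:D/F; 14:G/D; 15:C/F; 17:K/M; 18:N/C; 20:G/T; 21:A/I.
There are 7 differences over 21 sites, so p = 7/21 = 0.333.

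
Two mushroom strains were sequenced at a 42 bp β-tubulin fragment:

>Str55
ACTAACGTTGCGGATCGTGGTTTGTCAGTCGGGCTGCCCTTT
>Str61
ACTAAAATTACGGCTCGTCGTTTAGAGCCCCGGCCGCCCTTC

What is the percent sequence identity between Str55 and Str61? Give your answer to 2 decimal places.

Mismatches occur at site 6 (C→A), site 7 (G→A), site 10 (G→A), site 14 (A→C), site 19 (G→C), site 24 (G→A), site 25 (T→G), site 26 (C→A), site 27 (A→G), site 28 (G→C), site 29 (T→C), site 31 (G→C), site 35 (T→C), site 42 (T→C).
28 of the 42 sites match, so the percent identity is 28/42 × 100 = 66.67%.

66.67%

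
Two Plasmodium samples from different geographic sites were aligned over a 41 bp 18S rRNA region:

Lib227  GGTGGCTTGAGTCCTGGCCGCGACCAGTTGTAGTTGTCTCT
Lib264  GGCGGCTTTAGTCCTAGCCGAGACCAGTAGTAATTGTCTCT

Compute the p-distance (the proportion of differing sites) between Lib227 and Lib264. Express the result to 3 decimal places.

0.146

The sequences differ at positions 3 (T/C), 9 (G/T), 16 (G/A), 21 (C/A), 29 (T/A), 33 (G/A).
There are 6 differences over 41 sites, so p = 6/41 = 0.146.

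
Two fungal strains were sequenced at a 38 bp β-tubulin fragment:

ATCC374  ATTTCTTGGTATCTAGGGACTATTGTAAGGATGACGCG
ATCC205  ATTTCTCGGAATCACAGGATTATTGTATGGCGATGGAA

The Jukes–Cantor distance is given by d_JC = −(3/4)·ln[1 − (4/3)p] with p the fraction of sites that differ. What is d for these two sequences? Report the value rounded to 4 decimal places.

The sequences differ at positions 7 (T/C), 10 (T/A), 14 (T/A), 15 (A/C), 16 (G/A), 20 (C/T), 28 (A/T), 31 (A/C), 32 (T/G), 33 (G/A), 34 (A/T), 35 (C/G), 37 (C/A), 38 (G/A).
p = 14/38 = 0.368421.
d = −0.75 · ln(1 − (4/3)·0.368421) = −0.75 · ln(0.508772) = −0.75 · (-0.675755) = 0.5068.

0.5068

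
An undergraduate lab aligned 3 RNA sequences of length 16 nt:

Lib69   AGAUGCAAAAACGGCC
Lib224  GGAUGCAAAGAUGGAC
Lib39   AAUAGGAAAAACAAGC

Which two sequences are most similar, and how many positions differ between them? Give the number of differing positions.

Pairwise Hamming distances:
  Lib69 vs Lib224: 4
  Lib69 vs Lib39: 7
  Lib224 vs Lib39: 10
The smallest is 4, between Lib69 and Lib224.

4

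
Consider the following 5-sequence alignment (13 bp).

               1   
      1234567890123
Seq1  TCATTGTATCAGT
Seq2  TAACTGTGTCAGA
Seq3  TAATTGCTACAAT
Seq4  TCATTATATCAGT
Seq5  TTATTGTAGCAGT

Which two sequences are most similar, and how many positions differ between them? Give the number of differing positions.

Pairwise Hamming distances:
  Seq1 vs Seq2: 4
  Seq1 vs Seq3: 5
  Seq1 vs Seq4: 1
  Seq1 vs Seq5: 2
  Seq2 vs Seq3: 6
  Seq2 vs Seq4: 5
  Seq2 vs Seq5: 5
  Seq3 vs Seq4: 6
  Seq3 vs Seq5: 5
  Seq4 vs Seq5: 3
The smallest is 1, between Seq1 and Seq4.

1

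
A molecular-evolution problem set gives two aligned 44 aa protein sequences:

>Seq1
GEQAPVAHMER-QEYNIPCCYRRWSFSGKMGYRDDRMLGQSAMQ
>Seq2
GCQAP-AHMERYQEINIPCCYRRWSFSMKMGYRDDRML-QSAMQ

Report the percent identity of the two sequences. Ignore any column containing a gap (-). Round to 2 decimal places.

92.68%

Excluding the 3 gap columns leaves 41 comparable sites.
Differing sites — 2:E/C; 15:Y/I; 28:G/M.
38 of the 41 comparable sites match, so the percent identity is 38/41 × 100 = 92.68%.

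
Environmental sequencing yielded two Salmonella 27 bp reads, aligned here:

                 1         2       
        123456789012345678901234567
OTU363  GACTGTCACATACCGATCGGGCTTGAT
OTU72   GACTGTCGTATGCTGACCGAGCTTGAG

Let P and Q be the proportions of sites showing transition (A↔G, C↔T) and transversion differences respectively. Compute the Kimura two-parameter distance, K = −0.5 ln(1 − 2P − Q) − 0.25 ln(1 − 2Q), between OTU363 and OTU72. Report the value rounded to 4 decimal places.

0.3476

Mismatches occur at site 8 (A→G, transition), site 9 (C→T, transition), site 12 (A→G, transition), site 14 (C→T, transition), site 17 (T→C, transition), site 20 (G→A, transition), site 27 (T→G, transversion).
Of the 7 differences, 6 transitions and 1 transversion over 27 sites: P = 6/27 = 0.222222, Q = 1/27 = 0.037037.
d = −0.5·ln(0.518519) − 0.25·ln(0.925926) = −0.5·(-0.656779) − 0.25·(-0.076961) = 0.3476.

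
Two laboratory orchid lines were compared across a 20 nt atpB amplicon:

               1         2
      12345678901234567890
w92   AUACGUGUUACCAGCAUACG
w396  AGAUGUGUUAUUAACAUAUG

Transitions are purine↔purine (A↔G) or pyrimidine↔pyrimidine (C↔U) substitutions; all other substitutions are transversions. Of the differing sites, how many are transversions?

The sequences differ at positions 2 (U/G, transversion), 4 (C/U, transition), 11 (C/U, transition), 12 (C/U, transition), 14 (G/A, transition), 19 (C/U, transition).
Of the 6 differences, 5 transitions and 1 transversion, so the answer is 1.

1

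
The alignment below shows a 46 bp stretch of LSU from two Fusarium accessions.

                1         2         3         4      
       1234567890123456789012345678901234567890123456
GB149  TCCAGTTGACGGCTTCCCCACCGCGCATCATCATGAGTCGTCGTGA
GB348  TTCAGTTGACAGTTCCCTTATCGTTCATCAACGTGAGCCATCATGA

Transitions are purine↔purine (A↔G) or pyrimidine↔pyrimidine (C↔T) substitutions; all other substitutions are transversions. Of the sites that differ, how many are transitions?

12

Mismatches occur at site 2 (C→T, transition), site 11 (G→A, transition), site 13 (C→T, transition), site 15 (T→C, transition), site 18 (C→T, transition), site 19 (C→T, transition), site 21 (C→T, transition), site 24 (C→T, transition), site 25 (G→T, transversion), site 31 (T→A, transversion), site 33 (A→G, transition), site 38 (T→C, transition), site 40 (G→A, transition), site 43 (G→A, transition).
Of the 14 differences, 12 transitions and 2 transversions, so the answer is 12.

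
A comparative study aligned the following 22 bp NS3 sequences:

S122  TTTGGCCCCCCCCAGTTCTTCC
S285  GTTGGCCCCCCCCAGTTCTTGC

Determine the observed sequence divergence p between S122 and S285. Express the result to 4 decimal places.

0.0909

The sequences differ at positions 1 (T/G), 21 (C/G).
There are 2 differences over 22 sites, so p = 2/22 = 0.0909.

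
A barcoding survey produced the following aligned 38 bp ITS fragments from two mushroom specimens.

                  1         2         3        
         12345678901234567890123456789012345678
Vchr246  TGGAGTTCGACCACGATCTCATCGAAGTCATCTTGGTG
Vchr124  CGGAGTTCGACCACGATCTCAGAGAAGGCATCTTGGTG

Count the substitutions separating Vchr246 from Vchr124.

Differing sites — 1:T/C; 22:T/G; 23:C/A; 28:T/G.
That gives 4 mismatches out of 38 aligned sites, so the Hamming distance is 4.

4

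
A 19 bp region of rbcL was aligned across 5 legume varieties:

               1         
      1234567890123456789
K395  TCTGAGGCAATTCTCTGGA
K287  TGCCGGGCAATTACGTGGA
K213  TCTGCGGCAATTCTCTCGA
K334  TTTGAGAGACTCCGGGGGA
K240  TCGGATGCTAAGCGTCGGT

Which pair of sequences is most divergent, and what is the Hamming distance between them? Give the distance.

13

Pairwise Hamming distances:
  K395 vs K287: 7
  K395 vs K213: 2
  K395 vs K334: 8
  K395 vs K240: 9
  K287 vs K213: 8
  K287 vs K334: 11
  K287 vs K240: 13
  K213 vs K334: 10
  K213 vs K240: 11
  K334 vs K240: 12
The largest is 13, between K287 and K240.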